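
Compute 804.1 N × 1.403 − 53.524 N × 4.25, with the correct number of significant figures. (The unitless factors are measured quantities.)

804.1 × 1.403 = 1128.1523 → 1128 N (4 s.f., last digit at the 10^0 place).
53.524 × 4.25 = 227.477 → 227 N (3 s.f., last digit at the 10^0 place).
Difference: 900.6753 N; keep the coarser place, 10^0.
Result: 901 N.

901 N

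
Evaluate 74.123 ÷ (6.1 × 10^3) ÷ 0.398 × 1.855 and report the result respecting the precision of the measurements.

74.123 ÷ (6.1 × 10^3) ÷ 0.398 × 1.855 = 0.0566348813741…
Multiplication/division keeps the fewest significant figures: 74.123 → 5 s.f., 6.1 × 10^3 → 2 s.f., 0.398 → 3 s.f., 1.855 → 4 s.f.; limit is 2.
Rounded to 2 significant figures: 0.057.

0.057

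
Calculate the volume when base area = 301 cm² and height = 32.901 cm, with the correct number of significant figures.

9.90 × 10³ cm³

volume = 301 cm² × 32.901 cm = 9903.201 cm³.
301 has 3 significant figures; 32.901 has 5.
Division/multiplication keeps the fewest: 3 significant figures.
Rounded: 9.90 × 10³ cm³.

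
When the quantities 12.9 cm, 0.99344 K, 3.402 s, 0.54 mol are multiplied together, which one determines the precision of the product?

0.54 mol

12.9 cm → 3 s.f.; 0.99344 K → 5 s.f.; 3.402 s → 4 s.f.; 0.54 mol → 2 s.f.
The fewest is 2 significant figures, from 0.54 mol.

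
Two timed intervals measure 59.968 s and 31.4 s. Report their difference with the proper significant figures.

59.968 s − 31.4 s = 28.568 s.
Addition/subtraction keeps the fewest decimal places: 59.968 → 3 decimal places, 31.4 → 1 decimal place; limit is 1.
Rounded to 1 decimal place: 28.6 s.

28.6 s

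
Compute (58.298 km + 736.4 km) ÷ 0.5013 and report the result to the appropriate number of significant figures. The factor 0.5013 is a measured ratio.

1585 km

58.298 km + 736.4 km = 794.698 km; the sum is limited to 1 decimal place (4 s.f.).
Carrying full precision, 794.698 ÷ 0.5013 = 1585.27428685… km; 0.5013 has 4 s.f., so the result keeps min(4, 4) = 4 s.f.
Rounded to 4 significant figures: 1585 km.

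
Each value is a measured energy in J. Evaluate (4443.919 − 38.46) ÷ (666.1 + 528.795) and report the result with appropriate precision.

3.6869

4443.919 − 38.46 = 4405.459, limited to 2 d.p. → 6 s.f.; 666.1 + 528.795 = 1194.895, limited to 1 d.p. → 5 s.f.
Carrying full precision, 4405.459 ÷ 1194.895 = 3.68690052264…; keep min(6, 5) = 5 s.f.
Rounded to 5 significant figures: 3.6869.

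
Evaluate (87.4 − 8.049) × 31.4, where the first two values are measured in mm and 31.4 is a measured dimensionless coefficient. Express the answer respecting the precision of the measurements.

87.4 mm − 8.049 mm = 79.351 mm; the difference is limited to 1 decimal place (3 s.f.).
Carrying full precision, 79.351 × 31.4 = 2491.6214 mm; 31.4 has 3 s.f., so the result keeps min(3, 3) = 3 s.f.
Rounded to 3 significant figures: 2.49 × 10³ mm.

2.49 × 10³ mm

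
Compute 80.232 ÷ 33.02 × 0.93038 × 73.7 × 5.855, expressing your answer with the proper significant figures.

9.75 × 10^2

80.232 ÷ 33.02 × 0.93038 × 73.7 × 5.855 = 975.495572544…
Multiplication/division keeps the fewest significant figures: 80.232 → 5 s.f., 33.02 → 4 s.f., 0.93038 → 5 s.f., 73.7 → 3 s.f., 5.855 → 4 s.f.; limit is 3.
Rounded to 3 significant figures: 9.75 × 10^2.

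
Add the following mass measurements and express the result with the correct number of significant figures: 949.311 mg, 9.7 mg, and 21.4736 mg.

949.311 mg + 9.7 mg + 21.4736 mg = 980.4846 mg.
Addition/subtraction keeps the fewest decimal places: 949.311 → 3 decimal places, 9.7 → 1 decimal place, 21.4736 → 4 decimal places; limit is 1.
Rounded to 1 decimal place: 980.5 mg.

980.5 mg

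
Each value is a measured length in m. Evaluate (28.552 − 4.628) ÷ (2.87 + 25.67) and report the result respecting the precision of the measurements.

28.552 − 4.628 = 23.924, limited to 3 d.p. → 5 s.f.; 2.87 + 25.67 = 28.54, limited to 2 d.p. → 4 s.f.
Carrying full precision, 23.924 ÷ 28.54 = 0.838262088297…; keep min(5, 4) = 4 s.f.
Rounded to 4 significant figures: 0.8383.

0.8383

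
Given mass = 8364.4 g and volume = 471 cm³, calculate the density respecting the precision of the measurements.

density = 8364.4 g ÷ 471 cm³ = 17.7588110403… g/cm³.
8364.4 has 5 significant figures; 471 has 3.
Division/multiplication keeps the fewest: 3 significant figures.
Rounded: 17.8 g/cm³.

17.8 g/cm³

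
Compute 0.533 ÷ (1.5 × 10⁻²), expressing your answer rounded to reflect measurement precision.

0.533 ÷ (1.5 × 10⁻²) = 35.5333333333…
Multiplication/division keeps the fewest significant figures: 0.533 → 3 s.f., 1.5 × 10⁻² → 2 s.f.; limit is 2.
Rounded to 2 significant figures: 36.

36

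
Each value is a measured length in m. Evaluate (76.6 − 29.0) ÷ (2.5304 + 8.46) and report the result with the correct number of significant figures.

76.6 − 29.0 = 47.6, limited to 1 d.p. → 3 s.f.; 2.5304 + 8.46 = 10.9904, limited to 2 d.p. → 4 s.f.
Carrying full precision, 47.6 ÷ 10.9904 = 4.33105255496…; keep min(3, 4) = 3 s.f.
Rounded to 3 significant figures: 4.33.

4.33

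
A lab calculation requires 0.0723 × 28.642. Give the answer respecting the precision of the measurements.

0.0723 × 28.642 = 2.0708166
Multiplication/division keeps the fewest significant figures: 0.0723 → 3 s.f., 28.642 → 5 s.f.; limit is 3.
Rounded to 3 significant figures: 2.07.

2.07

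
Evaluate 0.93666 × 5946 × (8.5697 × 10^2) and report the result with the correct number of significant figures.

0.93666 × 5946 × (8.5697 × 10^2) = 4772791.88711…
Multiplication/division keeps the fewest significant figures: 0.93666 → 5 s.f., 5946 → 4 s.f., 8.5697 × 10^2 → 5 s.f.; limit is 4.
Rounded to 4 significant figures: 4.773 × 10^6.

4.773 × 10^6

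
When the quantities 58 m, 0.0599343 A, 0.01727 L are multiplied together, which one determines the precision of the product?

58 m → 2 s.f.; 0.0599343 A → 6 s.f.; 0.01727 L → 4 s.f.
The fewest is 2 significant figures, from 58 m.

58 m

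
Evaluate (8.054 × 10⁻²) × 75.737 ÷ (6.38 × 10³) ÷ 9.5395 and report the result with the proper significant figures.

(8.054 × 10⁻²) × 75.737 ÷ (6.38 × 10³) ÷ 9.5395 = 0.000100224392523…
Multiplication/division keeps the fewest significant figures: 8.054 × 10⁻² → 4 s.f., 75.737 → 5 s.f., 6.38 × 10³ → 3 s.f., 9.5395 → 5 s.f.; limit is 3.
Rounded to 3 significant figures: 1.00 × 10⁻⁴.

1.00 × 10⁻⁴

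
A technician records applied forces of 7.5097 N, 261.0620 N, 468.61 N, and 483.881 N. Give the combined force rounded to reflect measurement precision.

7.5097 N + 261.0620 N + 468.61 N + 483.881 N = 1221.0627 N.
Addition/subtraction keeps the fewest decimal places: 7.5097 → 4 decimal places, 261.0620 → 4 decimal places, 468.61 → 2 decimal places, 483.881 → 3 decimal places; limit is 2.
Rounded to 2 decimal places: 1221.06 N.

1221.06 N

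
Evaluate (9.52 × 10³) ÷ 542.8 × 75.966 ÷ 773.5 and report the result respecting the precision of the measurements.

1.72

(9.52 × 10³) ÷ 542.8 × 75.966 ÷ 773.5 = 1.72248738734…
Multiplication/division keeps the fewest significant figures: 9.52 × 10³ → 3 s.f., 542.8 → 4 s.f., 75.966 → 5 s.f., 773.5 → 4 s.f.; limit is 3.
Rounded to 3 significant figures: 1.72.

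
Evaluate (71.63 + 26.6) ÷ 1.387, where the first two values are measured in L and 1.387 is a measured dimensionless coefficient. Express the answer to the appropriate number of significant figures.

70.8 L

71.63 L + 26.6 L = 98.23 L; the sum is limited to 1 decimal place (3 s.f.).
Carrying full precision, 98.23 ÷ 1.387 = 70.8219178082… L; 1.387 has 4 s.f., so the result keeps min(3, 4) = 3 s.f.
Rounded to 3 significant figures: 70.8 L.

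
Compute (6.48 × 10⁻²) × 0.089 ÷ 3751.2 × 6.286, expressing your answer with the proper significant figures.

(6.48 × 10⁻²) × 0.089 ÷ 3751.2 × 6.286 = 0.00000966427255278…
Multiplication/division keeps the fewest significant figures: 6.48 × 10⁻² → 3 s.f., 0.089 → 2 s.f., 3751.2 → 5 s.f., 6.286 → 4 s.f.; limit is 2.
Rounded to 2 significant figures: 9.7 × 10⁻⁶.

9.7 × 10⁻⁶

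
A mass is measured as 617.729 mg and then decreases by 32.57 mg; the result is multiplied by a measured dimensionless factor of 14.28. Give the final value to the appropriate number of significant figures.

617.729 mg − 32.57 mg = 585.159 mg; the difference is limited to 2 decimal places (5 s.f.).
Carrying full precision, 585.159 × 14.28 = 8356.07052 mg; 14.28 has 4 s.f., so the result keeps min(5, 4) = 4 s.f.
Rounded to 4 significant figures: 8356 mg.

8356 mg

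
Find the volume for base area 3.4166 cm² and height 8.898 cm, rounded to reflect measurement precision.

30.40 cm³

volume = 3.4166 cm² × 8.898 cm = 30.4009068 cm³.
3.4166 has 5 significant figures; 8.898 has 4.
Division/multiplication keeps the fewest: 4 significant figures.
Rounded: 30.40 cm³.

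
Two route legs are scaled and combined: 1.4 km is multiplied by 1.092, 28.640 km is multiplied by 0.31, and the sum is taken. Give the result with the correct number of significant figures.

10.4 km

1.4 × 1.092 = 1.5288 → 1.5 km (2 s.f., last digit at the 10^-1 place).
28.640 × 0.31 = 8.8784 → 8.9 km (2 s.f., last digit at the 10^-1 place).
Sum: 10.4072 km; keep the coarser place, 10^-1.
Result: 10.4 km.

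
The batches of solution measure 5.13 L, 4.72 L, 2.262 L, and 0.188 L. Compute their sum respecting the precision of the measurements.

5.13 L + 4.72 L + 2.262 L + 0.188 L = 12.300 L.
Addition/subtraction keeps the fewest decimal places: 5.13 → 2 decimal places, 4.72 → 2 decimal places, 2.262 → 3 decimal places, 0.188 → 3 decimal places; limit is 2.
Rounded to 2 decimal places: 12.30 L.

12.30 L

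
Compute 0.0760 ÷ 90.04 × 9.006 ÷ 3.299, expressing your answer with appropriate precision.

0.00230

0.0760 ÷ 90.04 × 9.006 ÷ 3.299 = 0.00230424011476…
Multiplication/division keeps the fewest significant figures: 0.0760 → 3 s.f., 90.04 → 4 s.f., 9.006 → 4 s.f., 3.299 → 4 s.f.; limit is 3.
Rounded to 3 significant figures: 0.00230.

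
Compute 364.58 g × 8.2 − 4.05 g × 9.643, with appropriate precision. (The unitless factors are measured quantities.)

364.58 × 8.2 = 2989.556 → 3.0 × 10³ g (2 s.f., last digit at the 10^2 place).
4.05 × 9.643 = 39.05415 → 39.1 g (3 s.f., last digit at the 10^-1 place).
Difference: 2950.50185 g; keep the coarser place, 10^2.
Result: 3.0 × 10³ g.

3.0 × 10³ g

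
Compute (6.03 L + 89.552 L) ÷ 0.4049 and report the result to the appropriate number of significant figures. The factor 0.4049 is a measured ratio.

236.1 L

6.03 L + 89.552 L = 95.582 L; the sum is limited to 2 decimal places (4 s.f.).
Carrying full precision, 95.582 ÷ 0.4049 = 236.063225488… L; 0.4049 has 4 s.f., so the result keeps min(4, 4) = 4 s.f.
Rounded to 4 significant figures: 236.1 L.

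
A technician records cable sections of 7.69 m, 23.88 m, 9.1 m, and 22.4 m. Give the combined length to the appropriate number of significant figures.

7.69 m + 23.88 m + 9.1 m + 22.4 m = 63.07 m.
Addition/subtraction keeps the fewest decimal places: 7.69 → 2 decimal places, 23.88 → 2 decimal places, 9.1 → 1 decimal place, 22.4 → 1 decimal place; limit is 1.
Rounded to 1 decimal place: 63.1 m.

63.1 m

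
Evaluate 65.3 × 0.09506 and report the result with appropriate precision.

65.3 × 0.09506 = 6.207418
Multiplication/division keeps the fewest significant figures: 65.3 → 3 s.f., 0.09506 → 4 s.f.; limit is 3.
Rounded to 3 significant figures: 6.21.

6.21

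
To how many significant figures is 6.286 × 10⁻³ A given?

6.286 × 10⁻³: in scientific notation every digit of the coefficient is significant.

4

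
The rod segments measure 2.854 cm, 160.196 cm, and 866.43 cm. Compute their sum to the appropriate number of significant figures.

1029.48 cm

2.854 cm + 160.196 cm + 866.43 cm = 1029.480 cm.
Addition/subtraction keeps the fewest decimal places: 2.854 → 3 decimal places, 160.196 → 3 decimal places, 866.43 → 2 decimal places; limit is 2.
Rounded to 2 decimal places: 1029.48 cm.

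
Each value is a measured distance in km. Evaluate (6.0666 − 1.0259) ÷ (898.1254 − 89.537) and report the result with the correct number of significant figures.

0.0062340

6.0666 − 1.0259 = 5.0407, limited to 4 d.p. → 5 s.f.; 898.1254 − 89.537 = 808.5884, limited to 3 d.p. → 6 s.f.
Carrying full precision, 5.0407 ÷ 808.5884 = 0.00623395042521…; keep min(5, 6) = 5 s.f.
Rounded to 5 significant figures: 0.0062340.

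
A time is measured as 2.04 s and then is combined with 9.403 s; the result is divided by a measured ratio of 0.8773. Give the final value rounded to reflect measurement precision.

13.04 s

2.04 s + 9.403 s = 11.443 s; the sum is limited to 2 decimal places (4 s.f.).
Carrying full precision, 11.443 ÷ 0.8773 = 13.0434287017… s; 0.8773 has 4 s.f., so the result keeps min(4, 4) = 4 s.f.
Rounded to 4 significant figures: 13.04 s.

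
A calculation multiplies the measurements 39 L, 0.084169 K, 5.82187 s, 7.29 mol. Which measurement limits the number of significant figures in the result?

39 L

39 L → 2 s.f.; 0.084169 K → 5 s.f.; 5.82187 s → 6 s.f.; 7.29 mol → 3 s.f.
The fewest is 2 significant figures, from 39 L.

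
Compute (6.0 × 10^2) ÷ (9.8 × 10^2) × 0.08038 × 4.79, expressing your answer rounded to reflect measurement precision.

(6.0 × 10^2) ÷ (9.8 × 10^2) × 0.08038 × 4.79 = 0.235726653061…
Multiplication/division keeps the fewest significant figures: 6.0 × 10^2 → 2 s.f., 9.8 × 10^2 → 2 s.f., 0.08038 → 4 s.f., 4.79 → 3 s.f.; limit is 2.
Rounded to 2 significant figures: 0.24.

0.24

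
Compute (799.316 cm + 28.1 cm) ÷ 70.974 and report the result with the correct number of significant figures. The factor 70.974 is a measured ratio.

11.66 cm

799.316 cm + 28.1 cm = 827.416 cm; the sum is limited to 1 decimal place (4 s.f.).
Carrying full precision, 827.416 ÷ 70.974 = 11.6580156114… cm; 70.974 has 5 s.f., so the result keeps min(4, 5) = 4 s.f.
Rounded to 4 significant figures: 11.66 cm.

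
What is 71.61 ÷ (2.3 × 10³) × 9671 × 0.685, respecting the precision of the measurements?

71.61 ÷ (2.3 × 10³) × 9671 × 0.685 = 206.256570587…
Multiplication/division keeps the fewest significant figures: 71.61 → 4 s.f., 2.3 × 10³ → 2 s.f., 9671 → 4 s.f., 0.685 → 3 s.f.; limit is 2.
Rounded to 2 significant figures: 2.1 × 10².

2.1 × 10²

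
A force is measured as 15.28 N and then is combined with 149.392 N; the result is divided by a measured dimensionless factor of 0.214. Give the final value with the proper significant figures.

769 N

15.28 N + 149.392 N = 164.672 N; the sum is limited to 2 decimal places (5 s.f.).
Carrying full precision, 164.672 ÷ 0.214 = 769.495327103… N; 0.214 has 3 s.f., so the result keeps min(5, 3) = 3 s.f.
Rounded to 3 significant figures: 769 N.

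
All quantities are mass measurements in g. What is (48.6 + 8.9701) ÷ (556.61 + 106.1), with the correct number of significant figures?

48.6 + 8.9701 = 57.5701, limited to 1 d.p. → 3 s.f.; 556.61 + 106.1 = 662.71, limited to 1 d.p. → 4 s.f.
Carrying full precision, 57.5701 ÷ 662.71 = 0.0868707277693…; keep min(3, 4) = 3 s.f.
Rounded to 3 significant figures: 0.0869.

0.0869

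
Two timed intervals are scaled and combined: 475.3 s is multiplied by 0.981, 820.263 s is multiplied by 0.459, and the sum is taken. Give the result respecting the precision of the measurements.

843 s

475.3 × 0.981 = 466.2693 → 466 s (3 s.f., last digit at the 10^0 place).
820.263 × 0.459 = 376.500717 → 377 s (3 s.f., last digit at the 10^0 place).
Sum: 842.770017 s; keep the coarser place, 10^0.
Result: 843 s.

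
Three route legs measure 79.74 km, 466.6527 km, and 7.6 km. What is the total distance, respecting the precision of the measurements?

554.0 km

79.74 km + 466.6527 km + 7.6 km = 553.9927 km.
Addition/subtraction keeps the fewest decimal places: 79.74 → 2 decimal places, 466.6527 → 4 decimal places, 7.6 → 1 decimal place; limit is 1.
Rounded to 1 decimal place: 554.0 km.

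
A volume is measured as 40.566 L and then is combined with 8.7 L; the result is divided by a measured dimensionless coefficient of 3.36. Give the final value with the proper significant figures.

14.7 L

40.566 L + 8.7 L = 49.266 L; the sum is limited to 1 decimal place (3 s.f.).
Carrying full precision, 49.266 ÷ 3.36 = 14.6625 L; 3.36 has 3 s.f., so the result keeps min(3, 3) = 3 s.f.
Rounded to 3 significant figures: 14.7 L.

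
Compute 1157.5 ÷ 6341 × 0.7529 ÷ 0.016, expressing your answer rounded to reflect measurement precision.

1157.5 ÷ 6341 × 0.7529 ÷ 0.016 = 8.58975072938…
Multiplication/division keeps the fewest significant figures: 1157.5 → 5 s.f., 6341 → 4 s.f., 0.7529 → 4 s.f., 0.016 → 2 s.f.; limit is 2.
Rounded to 2 significant figures: 8.6.

8.6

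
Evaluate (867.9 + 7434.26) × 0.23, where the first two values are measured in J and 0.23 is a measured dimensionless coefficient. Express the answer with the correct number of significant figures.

1.9 × 10³ J

867.9 J + 7434.26 J = 8302.16 J; the sum is limited to 1 decimal place (5 s.f.).
Carrying full precision, 8302.16 × 0.23 = 1909.4968 J; 0.23 has 2 s.f., so the result keeps min(5, 2) = 2 s.f.
Rounded to 2 significant figures: 1.9 × 10³ J.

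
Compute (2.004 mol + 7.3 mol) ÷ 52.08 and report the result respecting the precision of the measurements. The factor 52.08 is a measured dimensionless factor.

2.004 mol + 7.3 mol = 9.304 mol; the sum is limited to 1 decimal place (2 s.f.).
Carrying full precision, 9.304 ÷ 52.08 = 0.178648233487… mol; 52.08 has 4 s.f., so the result keeps min(2, 4) = 2 s.f.
Rounded to 2 significant figures: 0.18 mol.

0.18 mol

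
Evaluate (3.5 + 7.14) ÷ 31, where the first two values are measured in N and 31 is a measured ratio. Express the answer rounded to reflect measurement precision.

3.5 N + 7.14 N = 10.64 N; the sum is limited to 1 decimal place (3 s.f.).
Carrying full precision, 10.64 ÷ 31 = 0.343225806452… N; 31 has 2 s.f., so the result keeps min(3, 2) = 2 s.f.
Rounded to 2 significant figures: 0.34 N.

0.34 N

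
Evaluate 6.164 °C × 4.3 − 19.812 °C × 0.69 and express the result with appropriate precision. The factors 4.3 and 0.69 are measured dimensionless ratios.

13 °C

6.164 × 4.3 = 26.5052 → 27 °C (2 s.f., last digit at the 10^0 place).
19.812 × 0.69 = 13.67028 → 14 °C (2 s.f., last digit at the 10^0 place).
Difference: 12.83492 °C; keep the coarser place, 10^0.
Result: 13 °C.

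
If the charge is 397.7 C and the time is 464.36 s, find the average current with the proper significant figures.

average current = 397.7 C ÷ 464.36 s = 0.856447583771… A.
397.7 has 4 significant figures; 464.36 has 5.
Division/multiplication keeps the fewest: 4 significant figures.
Rounded: 8.564 × 10^-1 A.

8.564 × 10^-1 A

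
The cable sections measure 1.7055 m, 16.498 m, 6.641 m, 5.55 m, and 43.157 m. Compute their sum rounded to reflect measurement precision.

73.55 m

1.7055 m + 16.498 m + 6.641 m + 5.55 m + 43.157 m = 73.5515 m.
Addition/subtraction keeps the fewest decimal places: 1.7055 → 4 decimal places, 16.498 → 3 decimal places, 6.641 → 3 decimal places, 5.55 → 2 decimal places, 43.157 → 3 decimal places; limit is 2.
Rounded to 2 decimal places: 73.55 m.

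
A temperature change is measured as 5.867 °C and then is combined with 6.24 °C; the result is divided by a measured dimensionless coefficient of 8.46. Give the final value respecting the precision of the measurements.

1.43 °C

5.867 °C + 6.24 °C = 12.107 °C; the sum is limited to 2 decimal places (4 s.f.).
Carrying full precision, 12.107 ÷ 8.46 = 1.43108747045… °C; 8.46 has 3 s.f., so the result keeps min(4, 3) = 3 s.f.
Rounded to 3 significant figures: 1.43 °C.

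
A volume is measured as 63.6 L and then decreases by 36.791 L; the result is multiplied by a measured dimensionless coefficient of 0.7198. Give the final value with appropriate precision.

19.3 L

63.6 L − 36.791 L = 26.809 L; the difference is limited to 1 decimal place (3 s.f.).
Carrying full precision, 26.809 × 0.7198 = 19.2971182 L; 0.7198 has 4 s.f., so the result keeps min(3, 4) = 3 s.f.
Rounded to 3 significant figures: 19.3 L.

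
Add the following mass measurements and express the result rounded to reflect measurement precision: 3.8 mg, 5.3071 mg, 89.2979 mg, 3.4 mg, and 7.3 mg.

109.1 mg

3.8 mg + 5.3071 mg + 89.2979 mg + 3.4 mg + 7.3 mg = 109.1050 mg.
Addition/subtraction keeps the fewest decimal places: 3.8 → 1 decimal place, 5.3071 → 4 decimal places, 89.2979 → 4 decimal places, 3.4 → 1 decimal place, 7.3 → 1 decimal place; limit is 1.
Rounded to 1 decimal place: 109.1 mg.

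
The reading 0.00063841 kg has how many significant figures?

0.00063841: leading zeros are not significant.

5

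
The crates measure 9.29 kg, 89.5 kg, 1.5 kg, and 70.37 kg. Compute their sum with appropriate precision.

9.29 kg + 89.5 kg + 1.5 kg + 70.37 kg = 170.66 kg.
Addition/subtraction keeps the fewest decimal places: 9.29 → 2 decimal places, 89.5 → 1 decimal place, 1.5 → 1 decimal place, 70.37 → 2 decimal places; limit is 1.
Rounded to 1 decimal place: 170.7 kg.

170.7 kg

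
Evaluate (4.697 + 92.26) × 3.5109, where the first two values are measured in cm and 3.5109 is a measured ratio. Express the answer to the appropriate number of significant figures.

4.697 cm + 92.26 cm = 96.957 cm; the sum is limited to 2 decimal places (4 s.f.).
Carrying full precision, 96.957 × 3.5109 = 340.4063313 cm; 3.5109 has 5 s.f., so the result keeps min(4, 5) = 4 s.f.
Rounded to 4 significant figures: 340.4 cm.

340.4 cm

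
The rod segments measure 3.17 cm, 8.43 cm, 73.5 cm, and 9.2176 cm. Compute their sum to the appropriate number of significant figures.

3.17 cm + 8.43 cm + 73.5 cm + 9.2176 cm = 94.3176 cm.
Addition/subtraction keeps the fewest decimal places: 3.17 → 2 decimal places, 8.43 → 2 decimal places, 73.5 → 1 decimal place, 9.2176 → 4 decimal places; limit is 1.
Rounded to 1 decimal place: 94.3 cm.

94.3 cm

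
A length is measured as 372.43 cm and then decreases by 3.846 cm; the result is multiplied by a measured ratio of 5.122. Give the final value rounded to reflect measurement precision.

372.43 cm − 3.846 cm = 368.584 cm; the difference is limited to 2 decimal places (5 s.f.).
Carrying full precision, 368.584 × 5.122 = 1887.887248 cm; 5.122 has 4 s.f., so the result keeps min(5, 4) = 4 s.f.
Rounded to 4 significant figures: 1888 cm.

1888 cm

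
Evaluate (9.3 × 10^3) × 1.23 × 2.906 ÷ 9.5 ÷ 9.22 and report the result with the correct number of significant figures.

3.8 × 10^2

(9.3 × 10^3) × 1.23 × 2.906 ÷ 9.5 ÷ 9.22 = 379.515172965…
Multiplication/division keeps the fewest significant figures: 9.3 × 10^3 → 2 s.f., 1.23 → 3 s.f., 2.906 → 4 s.f., 9.5 → 2 s.f., 9.22 → 3 s.f.; limit is 2.
Rounded to 2 significant figures: 3.8 × 10^2.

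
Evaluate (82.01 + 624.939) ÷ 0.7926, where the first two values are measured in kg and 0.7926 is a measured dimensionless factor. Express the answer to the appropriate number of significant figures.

82.01 kg + 624.939 kg = 706.949 kg; the sum is limited to 2 decimal places (5 s.f.).
Carrying full precision, 706.949 ÷ 0.7926 = 891.936664143… kg; 0.7926 has 4 s.f., so the result keeps min(5, 4) = 4 s.f.
Rounded to 4 significant figures: 891.9 kg.

891.9 kg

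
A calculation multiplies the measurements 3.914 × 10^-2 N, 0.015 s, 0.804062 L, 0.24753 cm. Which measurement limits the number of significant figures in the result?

0.015 s

3.914 × 10^-2 N → 4 s.f.; 0.015 s → 2 s.f.; 0.804062 L → 6 s.f.; 0.24753 cm → 5 s.f.
The fewest is 2 significant figures, from 0.015 s.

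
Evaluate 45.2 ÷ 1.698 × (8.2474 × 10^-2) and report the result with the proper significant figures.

2.20

45.2 ÷ 1.698 × (8.2474 × 10^-2) = 2.19542096584…
Multiplication/division keeps the fewest significant figures: 45.2 → 3 s.f., 1.698 → 4 s.f., 8.2474 × 10^-2 → 5 s.f.; limit is 3.
Rounded to 3 significant figures: 2.20.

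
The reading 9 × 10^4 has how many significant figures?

9 × 10^4: in scientific notation every digit of the coefficient is significant.

1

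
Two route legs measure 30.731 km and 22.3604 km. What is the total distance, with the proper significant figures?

53.091 km

30.731 km + 22.3604 km = 53.0914 km.
Addition/subtraction keeps the fewest decimal places: 30.731 → 3 decimal places, 22.3604 → 4 decimal places; limit is 3.
Rounded to 3 decimal places: 53.091 km.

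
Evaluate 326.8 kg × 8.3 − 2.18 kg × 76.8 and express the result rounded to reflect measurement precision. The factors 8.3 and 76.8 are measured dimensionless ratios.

2.5 × 10³ kg

326.8 × 8.3 = 2712.44 → 2.7 × 10³ kg (2 s.f., last digit at the 10^2 place).
2.18 × 76.8 = 167.424 → 167 kg (3 s.f., last digit at the 10^0 place).
Difference: 2545.016 kg; keep the coarser place, 10^2.
Result: 2.5 × 10³ kg.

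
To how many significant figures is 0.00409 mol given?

3

0.00409: leading zeros are not significant; zeros between nonzero digits are significant.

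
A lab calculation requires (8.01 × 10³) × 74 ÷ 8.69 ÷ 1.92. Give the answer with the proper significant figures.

3.6 × 10⁴

(8.01 × 10³) × 74 ÷ 8.69 ÷ 1.92 = 35525.7479862…
Multiplication/division keeps the fewest significant figures: 8.01 × 10³ → 3 s.f., 74 → 2 s.f., 8.69 → 3 s.f., 1.92 → 3 s.f.; limit is 2.
Rounded to 2 significant figures: 3.6 × 10⁴.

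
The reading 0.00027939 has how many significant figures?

5

0.00027939: leading zeros are not significant.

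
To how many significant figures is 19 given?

2

19: every digit is nonzero and significant.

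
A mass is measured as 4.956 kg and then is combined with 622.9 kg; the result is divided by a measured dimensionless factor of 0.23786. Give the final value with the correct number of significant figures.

2640. kg

4.956 kg + 622.9 kg = 627.856 kg; the sum is limited to 1 decimal place (4 s.f.).
Carrying full precision, 627.856 ÷ 0.23786 = 2639.60312789… kg; 0.23786 has 5 s.f., so the result keeps min(4, 5) = 4 s.f.
Rounded to 4 significant figures: 2640. kg.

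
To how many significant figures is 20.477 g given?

5

20.477: zeros between nonzero digits are significant.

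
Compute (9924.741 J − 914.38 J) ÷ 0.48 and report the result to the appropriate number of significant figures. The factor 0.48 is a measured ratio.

9924.741 J − 914.38 J = 9010.361 J; the difference is limited to 2 decimal places (6 s.f.).
Carrying full precision, 9010.361 ÷ 0.48 = 18771.5854167… J; 0.48 has 2 s.f., so the result keeps min(6, 2) = 2 s.f.
Rounded to 2 significant figures: 1.9 × 10^4 J.

1.9 × 10^4 J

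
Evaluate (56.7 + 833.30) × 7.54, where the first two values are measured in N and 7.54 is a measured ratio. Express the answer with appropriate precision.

6.71 × 10^3 N

56.7 N + 833.30 N = 890.00 N; the sum is limited to 1 decimal place (4 s.f.).
Carrying full precision, 890.00 × 7.54 = 6710.6 N; 7.54 has 3 s.f., so the result keeps min(4, 3) = 3 s.f.
Rounded to 3 significant figures: 6.71 × 10^3 N.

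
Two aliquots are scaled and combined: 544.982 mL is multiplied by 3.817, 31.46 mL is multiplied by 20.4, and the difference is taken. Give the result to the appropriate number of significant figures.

1438 mL

544.982 × 3.817 = 2080.196294 → 2.080 × 10^3 mL (4 s.f., last digit at the 10^0 place).
31.46 × 20.4 = 641.784 → 6.42 × 10^2 mL (3 s.f., last digit at the 10^0 place).
Difference: 1438.412294 mL; keep the coarser place, 10^0.
Result: 1438 mL.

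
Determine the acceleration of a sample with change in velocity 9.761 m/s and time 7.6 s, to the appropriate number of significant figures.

acceleration = 9.761 m/s ÷ 7.6 s = 1.28434210526… m/s².
9.761 has 4 significant figures; 7.6 has 2.
Division/multiplication keeps the fewest: 2 significant figures.
Rounded: 1.3 m/s².

1.3 m/s²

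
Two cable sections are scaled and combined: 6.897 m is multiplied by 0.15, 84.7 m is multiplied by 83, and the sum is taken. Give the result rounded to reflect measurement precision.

6.897 × 0.15 = 1.03455 → 1.0 m (2 s.f., last digit at the 10^-1 place).
84.7 × 83 = 7030.1 → 7.0 × 10^3 m (2 s.f., last digit at the 10^2 place).
Sum: 7031.13455 m; keep the coarser place, 10^2.
Result: 7.0 × 10^3 m.

7.0 × 10^3 m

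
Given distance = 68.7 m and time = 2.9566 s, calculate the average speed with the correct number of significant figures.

average speed = 68.7 m ÷ 2.9566 s = 23.2361496313… m/s.
68.7 has 3 significant figures; 2.9566 has 5.
Division/multiplication keeps the fewest: 3 significant figures.
Rounded: 23.2 m/s.

23.2 m/s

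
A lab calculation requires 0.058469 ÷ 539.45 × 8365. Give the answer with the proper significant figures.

0.9067

0.058469 ÷ 539.45 × 8365 = 0.906651561776…
Multiplication/division keeps the fewest significant figures: 0.058469 → 5 s.f., 539.45 → 5 s.f., 8365 → 4 s.f.; limit is 4.
Rounded to 4 significant figures: 0.9067.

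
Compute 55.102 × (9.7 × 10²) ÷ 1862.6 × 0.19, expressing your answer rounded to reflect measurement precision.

5.5

55.102 × (9.7 × 10²) ÷ 1862.6 × 0.19 = 5.45221657898…
Multiplication/division keeps the fewest significant figures: 55.102 → 5 s.f., 9.7 × 10² → 2 s.f., 1862.6 → 5 s.f., 0.19 → 2 s.f.; limit is 2.
Rounded to 2 significant figures: 5.5.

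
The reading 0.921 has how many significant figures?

3

0.921: leading zeros are not significant.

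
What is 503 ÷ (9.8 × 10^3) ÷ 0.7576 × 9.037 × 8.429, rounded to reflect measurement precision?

5.2

503 ÷ (9.8 × 10^3) ÷ 0.7576 × 9.037 × 8.429 = 5.16062473318…
Multiplication/division keeps the fewest significant figures: 503 → 3 s.f., 9.8 × 10^3 → 2 s.f., 0.7576 → 4 s.f., 9.037 → 4 s.f., 8.429 → 4 s.f.; limit is 2.
Rounded to 2 significant figures: 5.2.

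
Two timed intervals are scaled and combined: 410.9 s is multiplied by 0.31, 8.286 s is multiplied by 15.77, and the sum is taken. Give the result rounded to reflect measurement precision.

2.6 × 10^2 s

410.9 × 0.31 = 127.379 → 1.3 × 10^2 s (2 s.f., last digit at the 10^1 place).
8.286 × 15.77 = 130.67022 → 130.7 s (4 s.f., last digit at the 10^-1 place).
Sum: 258.04922 s; keep the coarser place, 10^1.
Result: 2.6 × 10^2 s.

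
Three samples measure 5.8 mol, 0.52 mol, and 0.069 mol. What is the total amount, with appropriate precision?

5.8 mol + 0.52 mol + 0.069 mol = 6.389 mol.
Addition/subtraction keeps the fewest decimal places: 5.8 → 1 decimal place, 0.52 → 2 decimal places, 0.069 → 3 decimal places; limit is 1.
Rounded to 1 decimal place: 6.4 mol.

6.4 mol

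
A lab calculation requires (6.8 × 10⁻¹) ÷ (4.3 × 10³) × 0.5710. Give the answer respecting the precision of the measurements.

(6.8 × 10⁻¹) ÷ (4.3 × 10³) × 0.5710 = 0.0000902976744186…
Multiplication/division keeps the fewest significant figures: 6.8 × 10⁻¹ → 2 s.f., 4.3 × 10³ → 2 s.f., 0.5710 → 4 s.f.; limit is 2.
Rounded to 2 significant figures: 9.0 × 10⁻⁵.

9.0 × 10⁻⁵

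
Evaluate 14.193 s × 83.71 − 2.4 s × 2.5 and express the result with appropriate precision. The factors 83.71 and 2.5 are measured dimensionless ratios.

1.182 × 10^3 s

14.193 × 83.71 = 1188.09603 → 1.188 × 10^3 s (4 s.f., last digit at the 10^0 place).
2.4 × 2.5 = 6 → 6.0 s (2 s.f., last digit at the 10^-1 place).
Difference: 1182.09603 s; keep the coarser place, 10^0.
Result: 1.182 × 10^3 s.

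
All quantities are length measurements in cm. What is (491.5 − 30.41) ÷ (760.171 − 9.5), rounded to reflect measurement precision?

491.5 − 30.41 = 461.09, limited to 1 d.p. → 4 s.f.; 760.171 − 9.5 = 750.671, limited to 1 d.p. → 4 s.f.
Carrying full precision, 461.09 ÷ 750.671 = 0.614237129182…; keep min(4, 4) = 4 s.f.
Rounded to 4 significant figures: 0.6142.

0.6142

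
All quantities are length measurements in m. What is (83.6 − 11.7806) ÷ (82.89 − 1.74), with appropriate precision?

83.6 − 11.7806 = 71.8194, limited to 1 d.p. → 3 s.f.; 82.89 − 1.74 = 81.15, limited to 2 d.p. → 4 s.f.
Carrying full precision, 71.8194 ÷ 81.15 = 0.885020332717…; keep min(3, 4) = 3 s.f.
Rounded to 3 significant figures: 0.885.

0.885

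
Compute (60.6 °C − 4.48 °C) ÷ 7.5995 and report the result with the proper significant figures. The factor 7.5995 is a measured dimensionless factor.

60.6 °C − 4.48 °C = 56.12 °C; the difference is limited to 1 decimal place (3 s.f.).
Carrying full precision, 56.12 ÷ 7.5995 = 7.3846963616… °C; 7.5995 has 5 s.f., so the result keeps min(3, 5) = 3 s.f.
Rounded to 3 significant figures: 7.38 °C.

7.38 °C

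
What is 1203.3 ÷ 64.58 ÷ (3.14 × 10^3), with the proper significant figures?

0.00593

1203.3 ÷ 64.58 ÷ (3.14 × 10^3) = 0.00593398204567…
Multiplication/division keeps the fewest significant figures: 1203.3 → 5 s.f., 64.58 → 4 s.f., 3.14 × 10^3 → 3 s.f.; limit is 3.
Rounded to 3 significant figures: 0.00593.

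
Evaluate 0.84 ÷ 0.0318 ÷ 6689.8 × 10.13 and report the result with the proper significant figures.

0.040

0.84 ÷ 0.0318 ÷ 6689.8 × 10.13 = 0.0399989395289…
Multiplication/division keeps the fewest significant figures: 0.84 → 2 s.f., 0.0318 → 3 s.f., 6689.8 → 5 s.f., 10.13 → 4 s.f.; limit is 2.
Rounded to 2 significant figures: 0.040.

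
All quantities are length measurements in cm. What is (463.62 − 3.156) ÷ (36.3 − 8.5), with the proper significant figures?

463.62 − 3.156 = 460.464, limited to 2 d.p. → 5 s.f.; 36.3 − 8.5 = 27.8, limited to 1 d.p. → 3 s.f.
Carrying full precision, 460.464 ÷ 27.8 = 16.5634532374…; keep min(5, 3) = 3 s.f.
Rounded to 3 significant figures: 16.6.

16.6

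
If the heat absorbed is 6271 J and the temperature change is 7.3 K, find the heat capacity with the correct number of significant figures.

heat capacity = 6271 J ÷ 7.3 K = 859.04109589… J/K.
6271 has 4 significant figures; 7.3 has 2.
Division/multiplication keeps the fewest: 2 significant figures.
Rounded: 8.6 × 10^2 J/K.

8.6 × 10^2 J/K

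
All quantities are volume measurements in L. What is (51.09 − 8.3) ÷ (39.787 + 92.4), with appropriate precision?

0.324

51.09 − 8.3 = 42.79, limited to 1 d.p. → 3 s.f.; 39.787 + 92.4 = 132.187, limited to 1 d.p. → 4 s.f.
Carrying full precision, 42.79 ÷ 132.187 = 0.32370808022…; keep min(3, 4) = 3 s.f.
Rounded to 3 significant figures: 0.324.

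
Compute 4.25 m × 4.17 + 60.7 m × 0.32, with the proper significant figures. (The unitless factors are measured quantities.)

37 m

4.25 × 4.17 = 17.7225 → 17.7 m (3 s.f., last digit at the 10^-1 place).
60.7 × 0.32 = 19.424 → 19 m (2 s.f., last digit at the 10^0 place).
Sum: 37.1465 m; keep the coarser place, 10^0.
Result: 37 m.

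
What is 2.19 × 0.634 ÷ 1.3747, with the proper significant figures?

2.19 × 0.634 ÷ 1.3747 = 1.01000945661…
Multiplication/division keeps the fewest significant figures: 2.19 → 3 s.f., 0.634 → 3 s.f., 1.3747 → 5 s.f.; limit is 3.
Rounded to 3 significant figures: 1.01.

1.01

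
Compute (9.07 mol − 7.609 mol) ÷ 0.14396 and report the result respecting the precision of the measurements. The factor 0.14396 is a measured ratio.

10.1 mol

9.07 mol − 7.609 mol = 1.461 mol; the difference is limited to 2 decimal places (3 s.f.).
Carrying full precision, 1.461 ÷ 0.14396 = 10.1486524034… mol; 0.14396 has 5 s.f., so the result keeps min(3, 5) = 3 s.f.
Rounded to 3 significant figures: 10.1 mol.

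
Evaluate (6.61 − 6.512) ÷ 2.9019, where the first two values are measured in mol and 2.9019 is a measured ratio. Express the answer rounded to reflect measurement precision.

0.034 mol

6.61 mol − 6.512 mol = 0.098 mol; the difference is limited to 2 decimal places (2 s.f.).
Carrying full precision, 0.098 ÷ 2.9019 = 0.0337709776353… mol; 2.9019 has 5 s.f., so the result keeps min(2, 5) = 2 s.f.
Rounded to 2 significant figures: 0.034 mol.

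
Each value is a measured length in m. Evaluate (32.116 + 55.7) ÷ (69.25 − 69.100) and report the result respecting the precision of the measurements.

5.9 × 10²

32.116 + 55.7 = 87.816, limited to 1 d.p. → 3 s.f.; 69.25 − 69.100 = 0.150, limited to 2 d.p. → 2 s.f.
Carrying full precision, 87.816 ÷ 0.150 = 585.44; keep min(3, 2) = 2 s.f.
Rounded to 2 significant figures: 5.9 × 10².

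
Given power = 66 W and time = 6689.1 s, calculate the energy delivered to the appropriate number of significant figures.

energy delivered = 66 W × 6689.1 s = 441480.6 J.
66 has 2 significant figures; 6689.1 has 5.
Division/multiplication keeps the fewest: 2 significant figures.
Rounded: 4.4 × 10⁵ J.

4.4 × 10⁵ J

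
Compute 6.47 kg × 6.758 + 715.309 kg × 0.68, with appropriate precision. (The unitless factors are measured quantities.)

5.3 × 10² kg

6.47 × 6.758 = 43.72426 → 43.7 kg (3 s.f., last digit at the 10^-1 place).
715.309 × 0.68 = 486.41012 → 4.9 × 10² kg (2 s.f., last digit at the 10^1 place).
Sum: 530.13438 kg; keep the coarser place, 10^1.
Result: 5.3 × 10² kg.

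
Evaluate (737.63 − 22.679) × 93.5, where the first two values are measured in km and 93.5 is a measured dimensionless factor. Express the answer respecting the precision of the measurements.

6.68 × 10^4 km

737.63 km − 22.679 km = 714.951 km; the difference is limited to 2 decimal places (5 s.f.).
Carrying full precision, 714.951 × 93.5 = 66847.9185 km; 93.5 has 3 s.f., so the result keeps min(5, 3) = 3 s.f.
Rounded to 3 significant figures: 6.68 × 10^4 km.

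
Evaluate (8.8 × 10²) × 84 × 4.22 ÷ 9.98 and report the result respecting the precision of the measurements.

3.1 × 10⁴

(8.8 × 10²) × 84 × 4.22 ÷ 9.98 = 31256.753507…
Multiplication/division keeps the fewest significant figures: 8.8 × 10² → 2 s.f., 84 → 2 s.f., 4.22 → 3 s.f., 9.98 → 3 s.f.; limit is 2.
Rounded to 2 significant figures: 3.1 × 10⁴.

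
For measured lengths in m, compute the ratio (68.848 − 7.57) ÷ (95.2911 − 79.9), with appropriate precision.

3.98

68.848 − 7.57 = 61.278, limited to 2 d.p. → 4 s.f.; 95.2911 − 79.9 = 15.3911, limited to 1 d.p. → 3 s.f.
Carrying full precision, 61.278 ÷ 15.3911 = 3.98139184334…; keep min(4, 3) = 3 s.f.
Rounded to 3 significant figures: 3.98.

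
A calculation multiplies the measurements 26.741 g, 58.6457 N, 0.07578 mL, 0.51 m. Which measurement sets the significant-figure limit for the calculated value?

26.741 g → 5 s.f.; 58.6457 N → 6 s.f.; 0.07578 mL → 4 s.f.; 0.51 m → 2 s.f.
The fewest is 2 significant figures, from 0.51 m.

0.51 m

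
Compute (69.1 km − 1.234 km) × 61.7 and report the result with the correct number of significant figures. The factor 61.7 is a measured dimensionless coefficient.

69.1 km − 1.234 km = 67.866 km; the difference is limited to 1 decimal place (3 s.f.).
Carrying full precision, 67.866 × 61.7 = 4187.3322 km; 61.7 has 3 s.f., so the result keeps min(3, 3) = 3 s.f.
Rounded to 3 significant figures: 4.19 × 10³ km.

4.19 × 10³ km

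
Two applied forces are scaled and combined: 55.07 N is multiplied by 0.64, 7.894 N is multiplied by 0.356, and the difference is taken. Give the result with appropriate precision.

55.07 × 0.64 = 35.2448 → 35 N (2 s.f., last digit at the 10^0 place).
7.894 × 0.356 = 2.810264 → 2.81 N (3 s.f., last digit at the 10^-2 place).
Difference: 32.434536 N; keep the coarser place, 10^0.
Result: 32 N.

32 N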